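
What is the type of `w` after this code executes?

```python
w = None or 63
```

'or' with None returns the other value (63, int)

int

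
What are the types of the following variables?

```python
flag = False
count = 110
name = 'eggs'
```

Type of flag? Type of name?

flag is bool; name is str

bool, str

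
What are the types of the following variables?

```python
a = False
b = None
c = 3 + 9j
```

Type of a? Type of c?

a is bool; c is complex

bool, complex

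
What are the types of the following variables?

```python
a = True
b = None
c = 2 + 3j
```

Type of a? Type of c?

a is bool; c is complex

bool, complex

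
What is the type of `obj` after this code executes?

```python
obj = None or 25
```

'or' with None returns the other value (25, int)

int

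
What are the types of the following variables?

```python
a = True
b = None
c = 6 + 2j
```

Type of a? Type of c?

a is bool; c is complex

bool, complex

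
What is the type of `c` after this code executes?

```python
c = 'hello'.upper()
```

str.upper() returns str

str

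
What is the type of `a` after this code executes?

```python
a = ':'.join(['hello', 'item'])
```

str.join() returns str

str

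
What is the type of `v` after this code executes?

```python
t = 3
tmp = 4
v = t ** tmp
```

int ** positive int returns int (3 ** 4 = 81)

int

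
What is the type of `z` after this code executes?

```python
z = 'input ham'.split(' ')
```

str.split() returns list

list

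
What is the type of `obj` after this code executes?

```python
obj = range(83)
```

range() returns a range object

range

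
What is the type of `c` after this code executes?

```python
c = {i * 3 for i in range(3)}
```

A set comprehension {expr for x in iterable} produces a set

set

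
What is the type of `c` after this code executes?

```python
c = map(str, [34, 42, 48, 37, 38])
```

map() returns a map iterator object

map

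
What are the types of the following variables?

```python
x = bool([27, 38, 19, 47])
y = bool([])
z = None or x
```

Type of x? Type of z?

bool() returns bool; None or <bool> returns the bool

bool, bool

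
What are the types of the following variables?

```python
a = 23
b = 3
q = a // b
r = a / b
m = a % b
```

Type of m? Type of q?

int % int returns int; int // int returns int

int, int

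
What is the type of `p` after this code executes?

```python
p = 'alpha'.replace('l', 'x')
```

str.replace() returns str

str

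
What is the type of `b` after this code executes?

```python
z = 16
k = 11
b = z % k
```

int % int returns int (16 % 11 = 5)

int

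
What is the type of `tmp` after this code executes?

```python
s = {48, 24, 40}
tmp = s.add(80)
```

set.add() returns None (mutates in place)

NoneType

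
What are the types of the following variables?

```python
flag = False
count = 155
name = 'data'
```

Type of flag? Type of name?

flag is bool; name is str

bool, str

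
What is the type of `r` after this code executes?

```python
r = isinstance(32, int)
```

isinstance() returns bool

bool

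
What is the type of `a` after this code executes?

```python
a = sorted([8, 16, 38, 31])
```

sorted() always returns list

list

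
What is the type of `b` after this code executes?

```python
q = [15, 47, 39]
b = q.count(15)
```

list.count() returns int

int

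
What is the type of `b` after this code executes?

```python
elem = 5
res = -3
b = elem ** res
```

int ** negative int returns float

float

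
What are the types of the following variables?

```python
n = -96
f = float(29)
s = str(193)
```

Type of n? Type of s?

n is int; s is str

int, str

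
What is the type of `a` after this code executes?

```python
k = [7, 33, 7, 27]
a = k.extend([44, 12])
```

list.extend() returns None

NoneType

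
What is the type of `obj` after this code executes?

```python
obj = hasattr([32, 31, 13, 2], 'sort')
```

hasattr() returns bool

bool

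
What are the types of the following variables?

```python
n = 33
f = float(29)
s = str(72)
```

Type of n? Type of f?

n is int; f is float

int, float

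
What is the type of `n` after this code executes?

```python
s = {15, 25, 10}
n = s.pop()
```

Popping from a set of ints returns int

int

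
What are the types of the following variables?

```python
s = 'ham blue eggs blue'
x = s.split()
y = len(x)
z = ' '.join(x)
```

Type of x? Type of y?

str.split() returns list; len() returns int

list, int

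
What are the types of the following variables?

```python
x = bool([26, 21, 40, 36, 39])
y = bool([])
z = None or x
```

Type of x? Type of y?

bool() returns bool; bool() returns bool

bool, bool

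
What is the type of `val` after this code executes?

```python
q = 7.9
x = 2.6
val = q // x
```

float // float returns float (floor division preserves float type)

float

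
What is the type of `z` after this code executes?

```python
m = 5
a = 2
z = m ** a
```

int ** positive int returns int (5 ** 2 = 25)

int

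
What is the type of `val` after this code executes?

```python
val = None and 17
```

'and' returns first falsy value (None)

NoneType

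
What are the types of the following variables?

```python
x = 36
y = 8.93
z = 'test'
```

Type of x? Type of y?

x is int; y is float

int, float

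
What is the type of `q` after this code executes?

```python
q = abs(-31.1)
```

abs() of float returns float

float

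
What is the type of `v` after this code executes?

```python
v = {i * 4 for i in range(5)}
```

A set comprehension {expr for x in iterable} produces a set

set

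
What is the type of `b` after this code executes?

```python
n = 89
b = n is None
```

'is' comparison returns bool

bool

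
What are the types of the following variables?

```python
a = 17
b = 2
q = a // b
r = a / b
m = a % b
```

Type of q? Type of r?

int // int returns int; int / int returns float

int, float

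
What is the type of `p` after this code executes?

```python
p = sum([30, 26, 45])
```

sum() of ints returns int

int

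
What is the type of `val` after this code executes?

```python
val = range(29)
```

range() returns a range object

range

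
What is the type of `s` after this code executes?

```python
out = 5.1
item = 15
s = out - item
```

float - int returns float (5.1 - 15 = -9.9)

float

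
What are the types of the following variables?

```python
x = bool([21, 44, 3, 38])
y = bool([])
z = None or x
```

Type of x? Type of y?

bool() returns bool; bool() returns bool

bool, bool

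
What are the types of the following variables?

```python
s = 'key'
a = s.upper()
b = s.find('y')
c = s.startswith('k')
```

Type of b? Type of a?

str.find() returns int; str.upper() returns str

int, str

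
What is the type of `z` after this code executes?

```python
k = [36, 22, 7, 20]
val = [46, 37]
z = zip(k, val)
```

zip() returns a zip iterator object

zip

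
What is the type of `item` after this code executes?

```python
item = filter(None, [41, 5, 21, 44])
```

filter() returns a filter iterator object

filter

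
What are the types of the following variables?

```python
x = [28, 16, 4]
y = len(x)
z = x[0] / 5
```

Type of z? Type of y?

int / int returns float; len() returns int

float, int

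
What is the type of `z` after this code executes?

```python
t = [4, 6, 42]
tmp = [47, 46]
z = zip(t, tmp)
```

zip() returns a zip iterator object

zip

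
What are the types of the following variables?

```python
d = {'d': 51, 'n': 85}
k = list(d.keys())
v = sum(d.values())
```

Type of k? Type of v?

list(...) returns list; sum of int values returns int

list, int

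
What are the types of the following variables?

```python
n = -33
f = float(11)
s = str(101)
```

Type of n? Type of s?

n is int; s is str

int, str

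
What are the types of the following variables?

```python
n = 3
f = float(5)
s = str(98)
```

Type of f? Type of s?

f is float; s is str

float, str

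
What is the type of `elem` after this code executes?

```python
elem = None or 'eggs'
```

'or' with None returns the other value ('eggs', str)

str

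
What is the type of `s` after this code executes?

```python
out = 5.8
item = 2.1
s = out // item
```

float // float returns float (floor division preserves float type)

float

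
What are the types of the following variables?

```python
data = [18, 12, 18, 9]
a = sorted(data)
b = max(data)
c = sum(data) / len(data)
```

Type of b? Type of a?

max of ints returns int; sorted() returns list

int, list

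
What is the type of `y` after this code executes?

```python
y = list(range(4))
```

list(range(...)) returns list

list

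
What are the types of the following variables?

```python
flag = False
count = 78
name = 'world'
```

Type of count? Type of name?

count is int; name is str

int, str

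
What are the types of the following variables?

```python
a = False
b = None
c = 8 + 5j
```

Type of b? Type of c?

b is NoneType; c is complex

NoneType, complex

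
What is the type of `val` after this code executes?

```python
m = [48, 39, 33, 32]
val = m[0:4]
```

Slicing a list always returns a list

list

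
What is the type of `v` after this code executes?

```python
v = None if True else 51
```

Ternary: condition is True, if branch (None) taken → NoneType

NoneType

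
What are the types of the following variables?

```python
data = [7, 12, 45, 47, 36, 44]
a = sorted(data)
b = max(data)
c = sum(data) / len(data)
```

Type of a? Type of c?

sorted() returns list; int / int returns float

list, float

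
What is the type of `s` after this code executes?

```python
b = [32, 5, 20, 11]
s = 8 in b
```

'in' operator returns bool

bool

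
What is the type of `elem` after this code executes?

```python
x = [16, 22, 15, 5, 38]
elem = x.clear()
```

list.clear() returns None

NoneType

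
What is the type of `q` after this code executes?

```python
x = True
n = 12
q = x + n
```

bool + int returns int (True is 1, so 1 + 12 = 13)

int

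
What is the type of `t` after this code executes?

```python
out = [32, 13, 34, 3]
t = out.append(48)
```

list.append() returns None (mutates in place)

NoneType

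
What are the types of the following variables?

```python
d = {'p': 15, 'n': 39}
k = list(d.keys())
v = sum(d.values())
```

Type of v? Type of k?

sum of int values returns int; list(...) returns list

int, list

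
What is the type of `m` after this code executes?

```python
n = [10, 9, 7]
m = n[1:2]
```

Slicing a list always returns a list

list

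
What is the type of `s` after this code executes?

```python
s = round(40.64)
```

round() with no ndigits arg returns int

int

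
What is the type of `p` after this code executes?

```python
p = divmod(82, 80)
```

divmod() returns a tuple (quotient, remainder)

tuple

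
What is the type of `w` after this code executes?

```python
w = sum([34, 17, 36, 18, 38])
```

sum() of ints returns int

int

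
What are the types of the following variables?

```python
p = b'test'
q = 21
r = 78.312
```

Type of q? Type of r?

q is int; r is float

int, float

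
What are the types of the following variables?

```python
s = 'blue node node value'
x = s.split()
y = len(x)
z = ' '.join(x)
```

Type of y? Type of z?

len() returns int; str.join() returns str

int, str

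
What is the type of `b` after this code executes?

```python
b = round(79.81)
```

round() with no ndigits arg returns int

int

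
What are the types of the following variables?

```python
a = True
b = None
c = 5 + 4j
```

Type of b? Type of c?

b is NoneType; c is complex

NoneType, complex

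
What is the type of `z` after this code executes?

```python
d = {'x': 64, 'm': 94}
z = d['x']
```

Accessing dict[str, int] with key 'x' returns int value 64

int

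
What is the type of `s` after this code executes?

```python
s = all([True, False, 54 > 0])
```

all() returns bool

bool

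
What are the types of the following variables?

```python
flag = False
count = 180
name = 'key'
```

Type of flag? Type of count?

flag is bool; count is int

bool, int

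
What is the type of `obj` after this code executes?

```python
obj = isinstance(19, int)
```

isinstance() returns bool

bool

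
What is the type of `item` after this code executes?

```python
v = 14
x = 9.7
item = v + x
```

int + float returns float (14 + 9.7 = 23.7)

float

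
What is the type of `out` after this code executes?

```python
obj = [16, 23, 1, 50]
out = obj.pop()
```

list.pop() returns the popped element (int here)

int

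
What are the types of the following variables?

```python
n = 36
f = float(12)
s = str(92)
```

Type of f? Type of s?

f is float; s is str

float, str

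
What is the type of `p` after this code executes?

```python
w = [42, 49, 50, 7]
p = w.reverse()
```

list.reverse() returns None

NoneType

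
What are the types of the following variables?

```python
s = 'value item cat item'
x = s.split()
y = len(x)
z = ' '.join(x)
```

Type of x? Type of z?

str.split() returns list; str.join() returns str

list, str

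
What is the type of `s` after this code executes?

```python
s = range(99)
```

range() returns a range object

range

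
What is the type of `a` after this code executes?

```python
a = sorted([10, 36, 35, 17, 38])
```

sorted() always returns list

list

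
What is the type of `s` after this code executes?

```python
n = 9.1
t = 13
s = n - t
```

float - int returns float (9.1 - 13 = -3.9)

float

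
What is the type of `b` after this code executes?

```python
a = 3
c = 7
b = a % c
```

int % int returns int (3 % 7 = 3)

int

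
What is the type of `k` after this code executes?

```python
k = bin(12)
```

bin() returns str representation

str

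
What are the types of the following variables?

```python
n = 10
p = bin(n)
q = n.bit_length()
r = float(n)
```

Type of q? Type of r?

int.bit_length() returns int; float() returns float

int, float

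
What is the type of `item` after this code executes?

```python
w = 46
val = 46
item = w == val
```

Equality comparison returns bool

bool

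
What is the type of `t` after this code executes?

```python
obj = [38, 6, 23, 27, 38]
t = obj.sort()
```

list.sort() returns None (sorts in place)

NoneType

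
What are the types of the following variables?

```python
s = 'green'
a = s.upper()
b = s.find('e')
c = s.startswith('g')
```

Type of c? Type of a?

str.startswith() returns bool; str.upper() returns str

bool, str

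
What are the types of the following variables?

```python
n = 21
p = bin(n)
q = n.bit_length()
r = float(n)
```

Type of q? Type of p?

int.bit_length() returns int; bin() returns str

int, str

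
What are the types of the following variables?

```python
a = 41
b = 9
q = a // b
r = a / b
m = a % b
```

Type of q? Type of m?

int // int returns int; int % int returns int

int, int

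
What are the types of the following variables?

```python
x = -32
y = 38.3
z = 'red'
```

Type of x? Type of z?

x is int; z is str

int, str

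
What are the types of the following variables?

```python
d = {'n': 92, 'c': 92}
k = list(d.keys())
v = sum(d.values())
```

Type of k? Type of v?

list(...) returns list; sum of int values returns int

list, int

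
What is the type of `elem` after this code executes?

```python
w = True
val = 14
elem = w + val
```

bool + int returns int (True is 1, so 1 + 14 = 15)

int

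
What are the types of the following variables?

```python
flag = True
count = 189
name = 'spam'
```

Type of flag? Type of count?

flag is bool; count is int

bool, int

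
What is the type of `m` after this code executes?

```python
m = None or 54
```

'or' with None returns the other value (54, int)

int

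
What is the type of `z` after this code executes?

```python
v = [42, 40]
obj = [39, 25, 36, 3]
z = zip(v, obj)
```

zip() returns a zip iterator object

zip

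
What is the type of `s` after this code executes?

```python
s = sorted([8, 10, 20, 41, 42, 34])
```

sorted() always returns list

list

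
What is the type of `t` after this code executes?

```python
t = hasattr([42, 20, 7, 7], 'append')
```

hasattr() returns bool

bool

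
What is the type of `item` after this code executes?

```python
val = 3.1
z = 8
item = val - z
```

float - int returns float (3.1 - 8 = -4.9)

float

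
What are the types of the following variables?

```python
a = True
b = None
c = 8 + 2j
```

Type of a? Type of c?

a is bool; c is complex

bool, complex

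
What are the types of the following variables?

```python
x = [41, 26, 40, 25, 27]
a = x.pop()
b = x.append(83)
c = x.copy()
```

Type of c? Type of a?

list.copy() returns list; list.pop() returns the element (int)

list, int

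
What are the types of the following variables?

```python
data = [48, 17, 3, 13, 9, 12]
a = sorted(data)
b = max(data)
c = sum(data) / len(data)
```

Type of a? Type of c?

sorted() returns list; int / int returns float

list, float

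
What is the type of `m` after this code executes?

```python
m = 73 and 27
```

'and' returns the last value when all truthy (27, which is int)

int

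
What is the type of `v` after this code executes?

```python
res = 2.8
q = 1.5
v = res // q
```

float // float returns float (floor division preserves float type)

float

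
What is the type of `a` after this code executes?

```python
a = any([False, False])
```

any() returns bool

bool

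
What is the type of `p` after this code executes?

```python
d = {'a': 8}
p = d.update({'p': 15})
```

dict.update() returns None

NoneType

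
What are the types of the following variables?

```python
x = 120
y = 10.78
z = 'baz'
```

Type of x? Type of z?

x is int; z is str

int, str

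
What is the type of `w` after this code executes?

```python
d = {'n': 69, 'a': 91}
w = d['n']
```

Accessing dict[str, int] with key 'n' returns int value 69

int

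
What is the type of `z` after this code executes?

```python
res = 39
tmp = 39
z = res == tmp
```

Equality comparison returns bool

bool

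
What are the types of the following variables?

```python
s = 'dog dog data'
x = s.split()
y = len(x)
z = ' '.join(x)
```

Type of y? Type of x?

len() returns int; str.split() returns list

int, list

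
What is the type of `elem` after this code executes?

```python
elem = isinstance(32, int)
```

isinstance() returns bool

bool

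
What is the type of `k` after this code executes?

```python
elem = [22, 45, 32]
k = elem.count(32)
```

list.count() returns int

int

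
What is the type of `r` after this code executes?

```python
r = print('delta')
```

print() returns None

NoneType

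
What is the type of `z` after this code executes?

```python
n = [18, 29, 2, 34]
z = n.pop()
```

list.pop() returns the popped element (int here)

int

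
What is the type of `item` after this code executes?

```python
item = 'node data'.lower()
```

str.lower() returns str

str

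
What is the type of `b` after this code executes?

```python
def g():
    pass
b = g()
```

A function with no return statement returns None

NoneType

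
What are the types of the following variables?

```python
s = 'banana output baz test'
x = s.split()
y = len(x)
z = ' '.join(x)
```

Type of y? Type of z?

len() returns int; str.join() returns str

int, str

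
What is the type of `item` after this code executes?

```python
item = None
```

None has type NoneType

NoneType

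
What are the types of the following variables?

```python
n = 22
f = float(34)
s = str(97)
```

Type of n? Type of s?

n is int; s is str

int, str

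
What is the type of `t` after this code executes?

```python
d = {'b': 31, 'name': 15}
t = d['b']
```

Accessing dict[str, int] with key 'b' returns int value 31

int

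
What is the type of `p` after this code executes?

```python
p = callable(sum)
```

callable() returns bool

bool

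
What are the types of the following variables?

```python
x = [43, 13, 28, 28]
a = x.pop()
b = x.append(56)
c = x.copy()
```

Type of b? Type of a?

list.append() returns None; list.pop() returns the element (int)

NoneType, int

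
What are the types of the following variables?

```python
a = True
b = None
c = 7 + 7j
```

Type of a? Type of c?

a is bool; c is complex

bool, complex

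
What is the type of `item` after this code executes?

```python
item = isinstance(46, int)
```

isinstance() returns bool

bool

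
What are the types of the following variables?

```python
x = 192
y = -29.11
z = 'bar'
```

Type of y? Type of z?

y is float; z is str

float, str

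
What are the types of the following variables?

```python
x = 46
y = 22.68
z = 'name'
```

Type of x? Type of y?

x is int; y is float

int, float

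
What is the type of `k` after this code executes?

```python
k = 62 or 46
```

'or' returns the first truthy value (62, which is int)

int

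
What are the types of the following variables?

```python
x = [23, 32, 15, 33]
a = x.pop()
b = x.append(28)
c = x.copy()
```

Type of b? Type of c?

list.append() returns None; list.copy() returns list

NoneType, list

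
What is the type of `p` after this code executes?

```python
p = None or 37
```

'or' with None returns the other value (37, int)

int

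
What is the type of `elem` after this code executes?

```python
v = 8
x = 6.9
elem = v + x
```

int + float returns float (8 + 6.9 = 14.9)

float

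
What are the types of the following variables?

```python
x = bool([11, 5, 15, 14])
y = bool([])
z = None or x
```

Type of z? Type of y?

None or <bool> returns the bool; bool() returns bool

bool, bool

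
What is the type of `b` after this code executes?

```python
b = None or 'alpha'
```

'or' with None returns the other value ('alpha', str)

str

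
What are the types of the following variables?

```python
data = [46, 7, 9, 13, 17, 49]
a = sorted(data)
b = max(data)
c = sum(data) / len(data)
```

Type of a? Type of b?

sorted() returns list; max of ints returns int

list, int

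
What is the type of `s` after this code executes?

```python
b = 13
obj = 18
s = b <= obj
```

Comparison operators return bool

bool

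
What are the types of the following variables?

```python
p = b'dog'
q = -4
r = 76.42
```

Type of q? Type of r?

q is int; r is float

int, float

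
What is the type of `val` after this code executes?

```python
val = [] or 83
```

'or' returns first truthy value (83, which is int)

int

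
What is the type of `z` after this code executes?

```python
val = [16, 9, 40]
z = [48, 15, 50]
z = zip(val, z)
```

zip() returns a zip iterator object

zip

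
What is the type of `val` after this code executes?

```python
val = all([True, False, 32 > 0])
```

all() returns bool

bool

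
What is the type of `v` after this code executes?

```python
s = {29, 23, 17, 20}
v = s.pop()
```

Popping from a set of ints returns int

int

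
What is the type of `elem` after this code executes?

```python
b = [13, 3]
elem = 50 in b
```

'in' operator returns bool

bool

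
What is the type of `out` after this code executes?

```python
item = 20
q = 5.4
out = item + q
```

int + float returns float (20 + 5.4 = 25.4)

float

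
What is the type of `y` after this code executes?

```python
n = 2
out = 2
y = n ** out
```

int ** positive int returns int (2 ** 2 = 4)

int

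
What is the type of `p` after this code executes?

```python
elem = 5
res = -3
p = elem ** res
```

int ** negative int returns float

float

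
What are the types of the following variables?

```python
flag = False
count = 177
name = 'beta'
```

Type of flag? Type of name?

flag is bool; name is str

bool, str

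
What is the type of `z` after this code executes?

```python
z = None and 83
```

'and' returns first falsy value (None)

NoneType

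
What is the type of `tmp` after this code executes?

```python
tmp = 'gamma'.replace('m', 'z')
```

str.replace() returns str

str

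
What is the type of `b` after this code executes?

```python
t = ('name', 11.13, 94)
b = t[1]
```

Index 1 of tuple is 11.13 which is float

float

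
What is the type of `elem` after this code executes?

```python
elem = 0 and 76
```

'and' returns the first falsy value (0, which is int)

int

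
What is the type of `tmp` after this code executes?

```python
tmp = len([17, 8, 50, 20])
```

len() always returns int

int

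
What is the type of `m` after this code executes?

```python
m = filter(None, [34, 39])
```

filter() returns a filter iterator object

filter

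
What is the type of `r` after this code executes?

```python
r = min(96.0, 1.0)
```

min() of floats returns float

float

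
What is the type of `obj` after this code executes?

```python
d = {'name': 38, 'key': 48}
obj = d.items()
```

dict.items() returns a dict_items view

dict_items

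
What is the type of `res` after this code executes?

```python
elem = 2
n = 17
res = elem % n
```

int % int returns int (2 % 17 = 2)

int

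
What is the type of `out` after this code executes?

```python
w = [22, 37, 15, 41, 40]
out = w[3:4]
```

Slicing a list always returns a list

list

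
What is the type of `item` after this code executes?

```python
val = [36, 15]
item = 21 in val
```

'in' operator returns bool

bool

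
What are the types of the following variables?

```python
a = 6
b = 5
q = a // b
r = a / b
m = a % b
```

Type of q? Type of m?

int // int returns int; int % int returns int

int, int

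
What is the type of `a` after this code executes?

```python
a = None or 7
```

'or' with None returns the other value (7, int)

int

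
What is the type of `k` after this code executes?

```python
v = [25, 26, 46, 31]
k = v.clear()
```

list.clear() returns None

NoneType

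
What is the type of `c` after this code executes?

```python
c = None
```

None has type NoneType

NoneType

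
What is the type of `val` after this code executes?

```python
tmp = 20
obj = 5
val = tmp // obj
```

int // int returns int (20 // 5 = 4)

int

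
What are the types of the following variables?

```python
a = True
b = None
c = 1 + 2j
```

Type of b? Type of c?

b is NoneType; c is complex

NoneType, complex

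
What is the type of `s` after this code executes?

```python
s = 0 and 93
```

'and' returns the first falsy value (0, which is int)

int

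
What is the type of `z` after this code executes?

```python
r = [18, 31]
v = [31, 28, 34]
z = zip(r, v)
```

zip() returns a zip iterator object

zip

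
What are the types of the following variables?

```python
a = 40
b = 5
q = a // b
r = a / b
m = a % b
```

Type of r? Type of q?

int / int returns float; int // int returns int

float, int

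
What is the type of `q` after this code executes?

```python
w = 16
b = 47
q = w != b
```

Comparison operators return bool

bool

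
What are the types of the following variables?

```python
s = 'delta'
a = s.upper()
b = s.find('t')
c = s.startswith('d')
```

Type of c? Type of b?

str.startswith() returns bool; str.find() returns int

bool, int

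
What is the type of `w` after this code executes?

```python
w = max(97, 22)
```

max() of ints returns int

int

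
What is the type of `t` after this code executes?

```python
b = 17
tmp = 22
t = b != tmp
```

Comparison operators return bool

bool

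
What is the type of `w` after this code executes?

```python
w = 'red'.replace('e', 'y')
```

str.replace() returns str

str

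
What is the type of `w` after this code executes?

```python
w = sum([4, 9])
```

sum() of ints returns int

int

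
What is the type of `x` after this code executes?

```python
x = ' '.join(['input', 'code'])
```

str.join() returns str

str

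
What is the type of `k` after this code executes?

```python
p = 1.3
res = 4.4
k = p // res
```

float // float returns float (floor division preserves float type)

float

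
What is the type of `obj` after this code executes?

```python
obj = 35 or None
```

'or' returns first truthy value (35, int)

int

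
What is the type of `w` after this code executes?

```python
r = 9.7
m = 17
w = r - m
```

float - int returns float (9.7 - 17 = -7.3)

float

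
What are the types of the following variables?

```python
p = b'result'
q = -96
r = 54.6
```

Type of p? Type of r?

p is bytes; r is float

bytes, float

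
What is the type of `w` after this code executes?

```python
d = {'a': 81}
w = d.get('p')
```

dict.get() returns None when key 'p' is not found and no default given

NoneType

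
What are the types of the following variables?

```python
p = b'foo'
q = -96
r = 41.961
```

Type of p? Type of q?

p is bytes; q is int

bytes, int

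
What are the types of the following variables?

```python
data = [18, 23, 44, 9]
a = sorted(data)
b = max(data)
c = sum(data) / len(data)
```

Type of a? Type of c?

sorted() returns list; int / int returns float

list, float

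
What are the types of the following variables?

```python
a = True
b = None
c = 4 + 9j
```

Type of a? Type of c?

a is bool; c is complex

bool, complex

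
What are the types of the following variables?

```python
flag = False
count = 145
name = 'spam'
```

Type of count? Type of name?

count is int; name is str

int, str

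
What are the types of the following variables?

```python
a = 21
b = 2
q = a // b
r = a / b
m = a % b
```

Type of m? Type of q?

int % int returns int; int // int returns int

int, int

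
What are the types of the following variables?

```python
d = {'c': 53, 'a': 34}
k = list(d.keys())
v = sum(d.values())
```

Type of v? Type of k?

sum of int values returns int; list(...) returns list

int, list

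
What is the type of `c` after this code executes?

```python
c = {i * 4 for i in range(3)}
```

A set comprehension {expr for x in iterable} produces a set

set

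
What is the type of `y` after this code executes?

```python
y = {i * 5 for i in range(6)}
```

A set comprehension {expr for x in iterable} produces a set

set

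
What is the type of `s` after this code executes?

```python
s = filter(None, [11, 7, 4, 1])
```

filter() returns a filter iterator object

filter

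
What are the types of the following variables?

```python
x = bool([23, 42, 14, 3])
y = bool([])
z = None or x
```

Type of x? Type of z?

bool() returns bool; None or <bool> returns the bool

bool, bool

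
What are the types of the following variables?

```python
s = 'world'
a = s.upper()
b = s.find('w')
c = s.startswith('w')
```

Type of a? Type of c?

str.upper() returns str; str.startswith() returns bool

str, bool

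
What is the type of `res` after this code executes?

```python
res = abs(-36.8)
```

abs() of float returns float

float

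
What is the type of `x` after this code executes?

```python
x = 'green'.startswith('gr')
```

str.startswith() returns bool

bool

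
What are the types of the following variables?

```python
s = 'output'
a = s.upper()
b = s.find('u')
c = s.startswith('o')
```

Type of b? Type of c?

str.find() returns int; str.startswith() returns bool

int, bool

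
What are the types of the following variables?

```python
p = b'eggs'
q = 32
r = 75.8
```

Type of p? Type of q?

p is bytes; q is int

bytes, int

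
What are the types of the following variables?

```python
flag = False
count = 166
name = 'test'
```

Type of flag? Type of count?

flag is bool; count is int

bool, int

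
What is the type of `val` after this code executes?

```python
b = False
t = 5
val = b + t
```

bool + int returns int (False is 0, so 0 + 5 = 5)

int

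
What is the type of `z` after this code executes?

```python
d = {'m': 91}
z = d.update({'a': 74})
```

dict.update() returns None

NoneType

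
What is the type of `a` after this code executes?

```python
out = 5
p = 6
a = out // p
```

int // int returns int (5 // 6 = 0)

int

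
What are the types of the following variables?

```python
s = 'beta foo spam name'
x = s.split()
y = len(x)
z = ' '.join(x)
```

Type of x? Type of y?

str.split() returns list; len() returns int

list, int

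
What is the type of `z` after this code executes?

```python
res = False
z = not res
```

'not' always returns bool

bool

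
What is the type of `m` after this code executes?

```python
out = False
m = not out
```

'not' always returns bool

bool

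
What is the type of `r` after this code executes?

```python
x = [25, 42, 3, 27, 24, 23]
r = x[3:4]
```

Slicing a list always returns a list

list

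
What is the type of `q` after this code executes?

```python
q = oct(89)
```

oct() returns str representation

str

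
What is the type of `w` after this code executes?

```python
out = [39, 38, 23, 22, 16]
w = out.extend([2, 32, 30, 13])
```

list.extend() returns None

NoneType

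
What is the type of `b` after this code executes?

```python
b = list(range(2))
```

list(range(...)) returns list

list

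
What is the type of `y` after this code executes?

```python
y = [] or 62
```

'or' returns first truthy value (62, which is int)

int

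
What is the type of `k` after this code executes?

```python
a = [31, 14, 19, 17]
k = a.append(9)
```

list.append() returns None (mutates in place)

NoneType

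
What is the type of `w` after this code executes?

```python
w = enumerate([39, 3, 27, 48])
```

enumerate() returns an enumerate iterator object

enumerate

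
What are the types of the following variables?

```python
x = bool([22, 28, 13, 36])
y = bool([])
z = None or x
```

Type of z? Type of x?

None or <bool> returns the bool; bool() returns bool

bool, bool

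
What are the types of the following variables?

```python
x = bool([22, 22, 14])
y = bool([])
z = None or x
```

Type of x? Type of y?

bool() returns bool; bool() returns bool

bool, bool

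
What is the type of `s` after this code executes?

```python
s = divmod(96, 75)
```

divmod() returns a tuple (quotient, remainder)

tuple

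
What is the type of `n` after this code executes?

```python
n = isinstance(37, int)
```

isinstance() returns bool

bool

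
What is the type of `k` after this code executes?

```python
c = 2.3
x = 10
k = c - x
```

float - int returns float (2.3 - 10 = -7.7)

float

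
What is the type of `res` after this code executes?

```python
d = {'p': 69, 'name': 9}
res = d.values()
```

.values() returns a dict_values view object

dict_values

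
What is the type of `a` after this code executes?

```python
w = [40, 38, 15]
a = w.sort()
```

list.sort() returns None (sorts in place)

NoneType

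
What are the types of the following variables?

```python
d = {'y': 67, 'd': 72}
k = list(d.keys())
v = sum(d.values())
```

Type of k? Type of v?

list(...) returns list; sum of int values returns int

list, int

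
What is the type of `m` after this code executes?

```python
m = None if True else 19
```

Ternary: condition is True, if branch (None) taken → NoneType

NoneType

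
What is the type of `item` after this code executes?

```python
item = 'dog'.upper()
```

str.upper() returns str

str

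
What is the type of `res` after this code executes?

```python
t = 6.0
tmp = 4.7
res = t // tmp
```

float // float returns float (floor division preserves float type)

float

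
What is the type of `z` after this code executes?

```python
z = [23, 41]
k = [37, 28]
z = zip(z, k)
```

zip() returns a zip iterator object

zip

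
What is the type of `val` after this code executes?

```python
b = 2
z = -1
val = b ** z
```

int ** negative int returns float

float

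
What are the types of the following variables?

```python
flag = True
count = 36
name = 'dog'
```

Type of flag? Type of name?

flag is bool; name is str

bool, str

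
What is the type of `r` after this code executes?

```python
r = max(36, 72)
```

max() of ints returns int

int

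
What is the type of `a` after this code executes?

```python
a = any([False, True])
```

any() returns bool

bool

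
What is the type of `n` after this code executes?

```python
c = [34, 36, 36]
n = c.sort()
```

list.sort() returns None (sorts in place)

NoneType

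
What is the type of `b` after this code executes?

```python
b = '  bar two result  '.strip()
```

str.strip() returns str

str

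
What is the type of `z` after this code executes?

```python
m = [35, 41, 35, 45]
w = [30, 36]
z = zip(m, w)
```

zip() returns a zip iterator object

zip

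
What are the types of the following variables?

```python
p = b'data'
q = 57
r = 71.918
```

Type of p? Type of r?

p is bytes; r is float

bytes, float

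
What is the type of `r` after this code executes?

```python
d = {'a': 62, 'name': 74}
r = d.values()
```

.values() returns a dict_values view object

dict_values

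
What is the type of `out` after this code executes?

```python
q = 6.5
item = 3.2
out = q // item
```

float // float returns float (floor division preserves float type)

float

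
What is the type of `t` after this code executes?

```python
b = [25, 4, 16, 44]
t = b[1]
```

Indexing a list of ints returns int (b[1] = 4)

int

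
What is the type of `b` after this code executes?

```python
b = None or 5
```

'or' with None returns the other value (5, int)

int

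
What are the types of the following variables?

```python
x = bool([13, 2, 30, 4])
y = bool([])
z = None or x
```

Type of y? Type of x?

bool() returns bool; bool() returns bool

bool, bool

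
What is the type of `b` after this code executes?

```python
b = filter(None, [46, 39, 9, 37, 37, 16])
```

filter() returns a filter iterator object

filter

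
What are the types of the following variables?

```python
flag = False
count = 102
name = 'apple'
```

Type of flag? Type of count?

flag is bool; count is int

bool, int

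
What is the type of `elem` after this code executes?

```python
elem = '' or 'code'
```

'or' returns first truthy value ('code', which is str)

str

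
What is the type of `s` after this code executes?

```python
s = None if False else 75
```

Ternary: condition is False, else branch (75) taken → int

int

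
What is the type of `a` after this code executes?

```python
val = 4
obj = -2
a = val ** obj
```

int ** negative int returns float

float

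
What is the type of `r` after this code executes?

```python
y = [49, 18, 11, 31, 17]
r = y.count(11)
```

list.count() returns int

int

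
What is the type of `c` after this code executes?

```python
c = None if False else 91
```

Ternary: condition is False, else branch (91) taken → int

int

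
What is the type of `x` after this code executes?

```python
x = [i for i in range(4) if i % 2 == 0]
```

A list comprehension [...] produces a list

list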